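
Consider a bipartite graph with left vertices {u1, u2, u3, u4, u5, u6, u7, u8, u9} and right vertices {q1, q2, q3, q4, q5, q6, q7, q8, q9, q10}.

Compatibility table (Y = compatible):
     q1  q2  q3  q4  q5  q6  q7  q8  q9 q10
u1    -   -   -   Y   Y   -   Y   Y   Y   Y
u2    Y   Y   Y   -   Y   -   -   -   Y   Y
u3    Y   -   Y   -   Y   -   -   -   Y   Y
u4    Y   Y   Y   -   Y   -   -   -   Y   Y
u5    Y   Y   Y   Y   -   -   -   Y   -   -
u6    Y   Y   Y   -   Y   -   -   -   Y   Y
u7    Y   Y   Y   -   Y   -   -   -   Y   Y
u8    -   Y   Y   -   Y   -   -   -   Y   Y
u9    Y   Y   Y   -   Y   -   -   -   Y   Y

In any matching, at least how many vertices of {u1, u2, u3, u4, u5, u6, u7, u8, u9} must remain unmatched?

1

For example, pair u1-q7, u2-q10, u3-q5, u4-q2, u5-q4, u6-q3, u7-q1, u8-q9.
The set {u2, u3, u4, u6, u7, u8, u9} has only 6 neighbours ({q1, q10, q2, q3, q5, q9}), so by Hall's theorem at most 8 of the 9 left vertices can be matched.
That matches 8 of the 9, leaving 1 unmatched; no matching can do better.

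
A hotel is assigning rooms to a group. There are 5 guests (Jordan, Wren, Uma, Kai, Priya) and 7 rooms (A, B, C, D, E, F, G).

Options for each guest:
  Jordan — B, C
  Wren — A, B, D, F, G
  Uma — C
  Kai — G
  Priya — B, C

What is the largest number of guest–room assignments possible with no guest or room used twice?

4

For example, pair Jordan→B, Wren→A, Uma→C, Kai→G.
The set {Jordan, Uma, Priya} has only 2 neighbours ({B, C}), so by Hall's theorem at most 4 of the 5 guests can be matched.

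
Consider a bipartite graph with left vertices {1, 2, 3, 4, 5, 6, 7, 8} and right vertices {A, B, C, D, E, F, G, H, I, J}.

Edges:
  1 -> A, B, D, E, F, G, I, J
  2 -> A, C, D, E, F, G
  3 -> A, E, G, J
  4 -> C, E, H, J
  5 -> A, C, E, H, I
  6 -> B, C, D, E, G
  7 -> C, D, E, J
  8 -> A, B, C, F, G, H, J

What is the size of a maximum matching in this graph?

One maximum matching: 1→F, 2→G, 3→E, 4→H, 5→A, 6→B, 7→C, 8→J.
This saturates every left vertex, so 8 is the maximum.

8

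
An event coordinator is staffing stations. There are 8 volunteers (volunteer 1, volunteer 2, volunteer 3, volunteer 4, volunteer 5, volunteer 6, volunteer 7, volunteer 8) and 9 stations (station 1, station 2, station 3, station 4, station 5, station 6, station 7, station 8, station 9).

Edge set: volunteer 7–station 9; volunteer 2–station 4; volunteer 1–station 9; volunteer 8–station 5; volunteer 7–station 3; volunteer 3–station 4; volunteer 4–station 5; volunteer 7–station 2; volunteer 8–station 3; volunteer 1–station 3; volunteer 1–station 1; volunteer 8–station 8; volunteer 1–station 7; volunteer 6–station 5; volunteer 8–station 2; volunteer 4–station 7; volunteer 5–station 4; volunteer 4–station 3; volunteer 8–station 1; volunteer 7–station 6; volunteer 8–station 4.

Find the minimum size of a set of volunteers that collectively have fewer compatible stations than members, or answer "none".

2

Take S = {volunteer 2, volunteer 3}. Its neighbourhood is {station 4}, so |N(S)| = 1 < |S| = 2.
No single vertex violates Hall's condition since each has at least one neighbour, so 2 is the minimum.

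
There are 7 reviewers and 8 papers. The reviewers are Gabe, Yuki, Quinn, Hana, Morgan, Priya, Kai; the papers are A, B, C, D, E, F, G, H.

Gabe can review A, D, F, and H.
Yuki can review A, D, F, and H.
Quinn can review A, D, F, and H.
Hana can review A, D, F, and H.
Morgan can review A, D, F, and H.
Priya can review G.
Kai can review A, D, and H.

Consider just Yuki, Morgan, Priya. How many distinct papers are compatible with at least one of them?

The union of neighbours of {Yuki, Morgan, Priya} is {A, D, F, G, H}, which has 5 elements.
Since |N(S)| = 5 ≥ |S| = 3, Hall's condition holds for this subset.

5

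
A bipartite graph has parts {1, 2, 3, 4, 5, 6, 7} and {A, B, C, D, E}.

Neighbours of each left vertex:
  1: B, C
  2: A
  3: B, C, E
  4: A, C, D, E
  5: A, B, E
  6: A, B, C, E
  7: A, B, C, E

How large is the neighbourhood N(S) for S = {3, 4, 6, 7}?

The union of neighbours of {3, 4, 6, 7} is {A, B, C, D, E}, which has 5 elements.
Since |N(S)| = 5 ≥ |S| = 4, Hall's condition holds for this subset.

5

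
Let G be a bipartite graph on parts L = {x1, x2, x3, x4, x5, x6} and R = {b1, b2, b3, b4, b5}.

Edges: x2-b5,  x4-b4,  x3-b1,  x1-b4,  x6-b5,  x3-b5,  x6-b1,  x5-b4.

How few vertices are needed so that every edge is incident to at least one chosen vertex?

3

The 3 edges x1–b4, x2–b5, x3–b1 form a matching, so any vertex cover needs at least 3 vertices (one per matched edge).
Conversely {b1, b4, b5} meets every edge and has exactly 3 vertices, so 3 is optimal.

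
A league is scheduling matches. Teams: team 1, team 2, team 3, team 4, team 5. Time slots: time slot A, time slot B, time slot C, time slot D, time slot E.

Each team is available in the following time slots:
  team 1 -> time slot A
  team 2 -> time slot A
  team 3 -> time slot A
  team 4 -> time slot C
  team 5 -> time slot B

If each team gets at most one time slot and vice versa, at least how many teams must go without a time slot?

One maximum matching: team 1–time slot A, team 4–time slot C, team 5–time slot B.
The set {team 1, team 2, team 3} has only 1 neighbour ({time slot A}), so by Hall's theorem at most 3 of the 5 teams can be matched.
That matches 3 of the 5, leaving 2 unmatched; no matching can do better.

2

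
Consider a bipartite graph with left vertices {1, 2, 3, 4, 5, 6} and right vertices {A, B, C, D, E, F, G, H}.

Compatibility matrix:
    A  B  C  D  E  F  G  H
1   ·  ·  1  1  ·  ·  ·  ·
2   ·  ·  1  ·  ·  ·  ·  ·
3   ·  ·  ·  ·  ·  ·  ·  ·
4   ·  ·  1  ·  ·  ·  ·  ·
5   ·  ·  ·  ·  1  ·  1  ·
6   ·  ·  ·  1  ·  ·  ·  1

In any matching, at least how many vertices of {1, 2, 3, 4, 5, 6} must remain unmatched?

2

For example, pair 1–D, 2–C, 5–E, 6–H.
The set {2, 3, 4} has only 1 neighbour ({C}), so by Hall's theorem at most 4 of the 6 left vertices can be matched.
That matches 4 of the 6, leaving 2 unmatched; no matching can do better.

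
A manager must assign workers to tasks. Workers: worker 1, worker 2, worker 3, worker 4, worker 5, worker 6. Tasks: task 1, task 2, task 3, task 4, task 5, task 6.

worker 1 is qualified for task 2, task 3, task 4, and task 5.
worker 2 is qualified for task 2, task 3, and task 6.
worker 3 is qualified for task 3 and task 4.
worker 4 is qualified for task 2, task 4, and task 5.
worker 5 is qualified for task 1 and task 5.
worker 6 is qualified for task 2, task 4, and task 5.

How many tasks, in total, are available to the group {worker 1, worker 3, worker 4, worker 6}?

4

The union of neighbours of {worker 1, worker 3, worker 4, worker 6} is {task 2, task 3, task 4, task 5}, which has 4 elements.
Since |N(S)| = 4 ≥ |S| = 4, Hall's condition holds for this subset.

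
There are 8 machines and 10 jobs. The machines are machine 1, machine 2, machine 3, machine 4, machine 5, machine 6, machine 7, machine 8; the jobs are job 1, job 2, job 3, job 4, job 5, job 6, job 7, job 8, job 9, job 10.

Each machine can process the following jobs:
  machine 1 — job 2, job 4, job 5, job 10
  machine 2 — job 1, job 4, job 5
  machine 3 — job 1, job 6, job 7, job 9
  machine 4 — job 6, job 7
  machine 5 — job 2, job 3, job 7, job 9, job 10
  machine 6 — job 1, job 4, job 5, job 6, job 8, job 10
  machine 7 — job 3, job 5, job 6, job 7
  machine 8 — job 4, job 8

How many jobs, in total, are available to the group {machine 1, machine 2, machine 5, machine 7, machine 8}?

10

The union of neighbours of {machine 1, machine 2, machine 5, machine 7, machine 8} is {job 1, job 2, job 3, job 4, job 5, job 6, job 7, job 8, job 9, job 10}, which has 10 elements.
Since |N(S)| = 10 ≥ |S| = 5, Hall's condition holds for this subset.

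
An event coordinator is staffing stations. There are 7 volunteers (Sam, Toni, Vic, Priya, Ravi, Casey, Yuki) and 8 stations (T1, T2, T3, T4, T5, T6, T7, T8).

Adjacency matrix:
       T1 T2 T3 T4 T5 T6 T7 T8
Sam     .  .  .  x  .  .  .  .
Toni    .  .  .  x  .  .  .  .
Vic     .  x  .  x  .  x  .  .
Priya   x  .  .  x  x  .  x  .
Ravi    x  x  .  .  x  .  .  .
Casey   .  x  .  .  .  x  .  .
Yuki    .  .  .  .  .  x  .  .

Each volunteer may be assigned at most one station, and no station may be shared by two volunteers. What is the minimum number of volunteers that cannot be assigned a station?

One maximum matching: Sam–T4, Vic–T2, Priya–T7, Ravi–T5, Casey–T6.
The set {Sam, Toni, Vic, Casey, Yuki} has only 3 neighbours ({T2, T4, T6}), so by Hall's theorem at most 5 of the 7 volunteers can be matched.
That matches 5 of the 7, leaving 2 unmatched; no matching can do better.

2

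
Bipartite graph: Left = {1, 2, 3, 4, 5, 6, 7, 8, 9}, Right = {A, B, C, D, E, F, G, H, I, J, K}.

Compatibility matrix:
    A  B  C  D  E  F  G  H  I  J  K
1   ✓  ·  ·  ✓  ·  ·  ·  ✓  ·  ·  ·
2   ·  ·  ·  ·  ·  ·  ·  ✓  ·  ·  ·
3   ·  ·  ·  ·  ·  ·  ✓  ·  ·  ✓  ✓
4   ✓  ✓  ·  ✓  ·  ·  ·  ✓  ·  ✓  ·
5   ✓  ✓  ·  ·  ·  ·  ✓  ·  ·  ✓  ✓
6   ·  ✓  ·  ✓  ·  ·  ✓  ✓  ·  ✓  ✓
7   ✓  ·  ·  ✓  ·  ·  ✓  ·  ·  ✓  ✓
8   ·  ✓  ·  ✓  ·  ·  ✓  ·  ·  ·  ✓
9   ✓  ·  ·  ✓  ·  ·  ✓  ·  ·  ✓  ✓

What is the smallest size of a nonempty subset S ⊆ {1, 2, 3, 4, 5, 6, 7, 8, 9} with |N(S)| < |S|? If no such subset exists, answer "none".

Take S = {1, 2, 3, 4, 5, 6, 7, 8}. Its neighbourhood is {A, B, D, G, H, J, K}, so |N(S)| = 7 < |S| = 8.
Every subset of size less than 8 has at least as many neighbours as members, so 8 is the minimum.

8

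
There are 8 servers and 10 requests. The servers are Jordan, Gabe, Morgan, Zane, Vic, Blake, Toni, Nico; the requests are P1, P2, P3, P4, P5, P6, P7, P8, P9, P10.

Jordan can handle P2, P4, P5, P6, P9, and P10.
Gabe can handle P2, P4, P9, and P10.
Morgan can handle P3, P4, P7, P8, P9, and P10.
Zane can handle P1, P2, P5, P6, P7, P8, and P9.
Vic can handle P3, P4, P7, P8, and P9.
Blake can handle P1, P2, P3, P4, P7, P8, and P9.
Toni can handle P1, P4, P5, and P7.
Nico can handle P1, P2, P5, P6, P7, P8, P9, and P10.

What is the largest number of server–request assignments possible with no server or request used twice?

8

A valid assignment of size 8: Jordan→P10, Gabe→P9, Morgan→P8, Zane→P2, Vic→P7, Blake→P3, Toni→P5, Nico→P1.
This saturates every server, so 8 is the maximum.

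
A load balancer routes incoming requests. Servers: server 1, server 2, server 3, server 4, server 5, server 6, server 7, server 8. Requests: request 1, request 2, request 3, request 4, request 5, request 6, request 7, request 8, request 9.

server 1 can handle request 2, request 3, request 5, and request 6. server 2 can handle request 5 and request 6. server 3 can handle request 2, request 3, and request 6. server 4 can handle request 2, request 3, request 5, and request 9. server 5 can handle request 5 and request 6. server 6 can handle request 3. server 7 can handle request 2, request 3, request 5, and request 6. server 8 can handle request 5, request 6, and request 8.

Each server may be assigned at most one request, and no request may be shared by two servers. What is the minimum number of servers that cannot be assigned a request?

2

For example, pair server 1-request 2, server 2-request 5, server 3-request 3, server 4-request 9, server 5-request 6, server 8-request 8.
The set {server 1, server 2, server 3, server 5, server 6, server 7} has only 4 neighbours ({request 2, request 3, request 5, request 6}), so by Hall's theorem at most 6 of the 8 servers can be matched.
That matches 6 of the 8, leaving 2 unmatched; no matching can do better.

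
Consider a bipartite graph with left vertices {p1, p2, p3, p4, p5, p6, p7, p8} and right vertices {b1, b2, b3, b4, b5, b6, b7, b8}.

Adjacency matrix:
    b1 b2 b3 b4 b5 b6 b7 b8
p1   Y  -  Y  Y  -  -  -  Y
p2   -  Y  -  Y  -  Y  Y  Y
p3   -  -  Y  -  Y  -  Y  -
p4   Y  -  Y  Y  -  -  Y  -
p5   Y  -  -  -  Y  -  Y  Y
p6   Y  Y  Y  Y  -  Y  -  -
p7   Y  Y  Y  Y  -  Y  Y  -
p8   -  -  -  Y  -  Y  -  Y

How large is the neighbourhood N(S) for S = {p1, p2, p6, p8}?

7

The union of neighbours of {p1, p2, p6, p8} is {b1, b2, b3, b4, b6, b7, b8}, which has 7 elements.
Since |N(S)| = 7 ≥ |S| = 4, Hall's condition holds for this subset.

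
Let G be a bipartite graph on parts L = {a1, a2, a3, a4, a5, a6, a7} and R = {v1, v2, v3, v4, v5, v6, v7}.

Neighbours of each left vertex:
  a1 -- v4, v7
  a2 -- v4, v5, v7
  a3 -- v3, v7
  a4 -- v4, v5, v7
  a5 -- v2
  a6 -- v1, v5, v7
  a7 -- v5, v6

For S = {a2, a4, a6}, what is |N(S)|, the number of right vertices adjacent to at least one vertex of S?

The union of neighbours of {a2, a4, a6} is {v1, v4, v5, v7}, which has 4 elements.
Since |N(S)| = 4 ≥ |S| = 3, Hall's condition holds for this subset.

4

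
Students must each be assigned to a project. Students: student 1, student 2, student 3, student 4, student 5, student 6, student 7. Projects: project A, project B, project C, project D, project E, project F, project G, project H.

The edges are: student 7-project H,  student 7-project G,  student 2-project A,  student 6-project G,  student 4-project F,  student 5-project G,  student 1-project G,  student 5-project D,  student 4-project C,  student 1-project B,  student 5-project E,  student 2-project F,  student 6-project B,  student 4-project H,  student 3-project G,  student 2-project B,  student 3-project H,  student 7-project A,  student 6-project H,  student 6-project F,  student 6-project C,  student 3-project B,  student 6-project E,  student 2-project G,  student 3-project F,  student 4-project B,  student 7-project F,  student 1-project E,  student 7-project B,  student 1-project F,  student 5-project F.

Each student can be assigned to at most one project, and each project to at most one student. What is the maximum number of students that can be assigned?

A valid assignment of size 7: student 1-project B, student 2-project A, student 3-project H, student 4-project C, student 5-project E, student 6-project F, student 7-project G.
This saturates every student, so 7 is the maximum.

7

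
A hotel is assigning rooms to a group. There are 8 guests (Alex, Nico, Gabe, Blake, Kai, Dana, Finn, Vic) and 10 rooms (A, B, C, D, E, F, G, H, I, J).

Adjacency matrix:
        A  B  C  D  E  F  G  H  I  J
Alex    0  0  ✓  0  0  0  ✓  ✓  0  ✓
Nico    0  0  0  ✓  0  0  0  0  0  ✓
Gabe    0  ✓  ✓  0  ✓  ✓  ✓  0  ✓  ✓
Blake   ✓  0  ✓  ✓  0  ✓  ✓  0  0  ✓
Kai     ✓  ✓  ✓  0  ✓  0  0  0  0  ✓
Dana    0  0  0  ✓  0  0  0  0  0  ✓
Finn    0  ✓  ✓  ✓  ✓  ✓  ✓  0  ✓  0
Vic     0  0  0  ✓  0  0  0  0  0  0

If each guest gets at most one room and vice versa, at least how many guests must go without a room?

One maximum matching: Alex-C, Nico-D, Gabe-B, Blake-A, Kai-E, Dana-J, Finn-G.
The set {Nico, Dana, Vic} has only 2 neighbours ({D, J}), so by Hall's theorem at most 7 of the 8 guests can be matched.
That matches 7 of the 8, leaving 1 unmatched; no matching can do better.

1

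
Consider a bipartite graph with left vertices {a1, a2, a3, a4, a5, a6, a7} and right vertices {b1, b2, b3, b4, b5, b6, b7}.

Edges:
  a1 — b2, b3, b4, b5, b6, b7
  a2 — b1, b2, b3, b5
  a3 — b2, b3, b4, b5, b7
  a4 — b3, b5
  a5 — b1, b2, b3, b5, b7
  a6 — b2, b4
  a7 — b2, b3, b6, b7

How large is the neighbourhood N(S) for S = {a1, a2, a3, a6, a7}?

7

The union of neighbours of {a1, a2, a3, a6, a7} is {b1, b2, b3, b4, b5, b6, b7}, which has 7 elements.
Since |N(S)| = 7 ≥ |S| = 5, Hall's condition holds for this subset.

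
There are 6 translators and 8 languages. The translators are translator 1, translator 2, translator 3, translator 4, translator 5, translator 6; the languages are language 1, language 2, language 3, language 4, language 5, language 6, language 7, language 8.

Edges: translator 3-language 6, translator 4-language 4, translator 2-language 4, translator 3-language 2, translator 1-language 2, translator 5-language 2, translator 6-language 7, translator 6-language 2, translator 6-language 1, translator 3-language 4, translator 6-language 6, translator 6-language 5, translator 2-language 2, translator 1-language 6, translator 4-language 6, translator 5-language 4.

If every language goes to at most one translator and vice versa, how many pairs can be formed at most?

4

One maximum matching: translator 1–language 2, translator 2–language 4, translator 3–language 6, translator 6–language 7.
The set {translator 1, translator 2, translator 3, translator 4, translator 5} has only 3 neighbours ({language 2, language 4, language 6}), so by Hall's theorem at most 4 of the 6 translators can be matched.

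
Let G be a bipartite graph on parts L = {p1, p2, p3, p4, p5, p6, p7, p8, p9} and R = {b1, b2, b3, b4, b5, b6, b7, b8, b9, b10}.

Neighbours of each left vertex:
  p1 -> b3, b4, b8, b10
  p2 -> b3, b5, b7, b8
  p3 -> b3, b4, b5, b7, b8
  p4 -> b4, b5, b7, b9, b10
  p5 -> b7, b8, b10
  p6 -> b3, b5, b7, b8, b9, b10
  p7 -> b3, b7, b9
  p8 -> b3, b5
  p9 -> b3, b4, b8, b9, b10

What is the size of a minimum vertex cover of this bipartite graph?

7

The 7 edges p1–b4, p2–b8, p3–b7, p4–b9, p5–b10, p6–b5, p7–b3 form a matching, so any vertex cover needs at least 7 vertices (one per matched edge).
Conversely {b3, b4, b5, b7, b8, b9, b10} meets every edge and has exactly 7 vertices, so 7 is optimal.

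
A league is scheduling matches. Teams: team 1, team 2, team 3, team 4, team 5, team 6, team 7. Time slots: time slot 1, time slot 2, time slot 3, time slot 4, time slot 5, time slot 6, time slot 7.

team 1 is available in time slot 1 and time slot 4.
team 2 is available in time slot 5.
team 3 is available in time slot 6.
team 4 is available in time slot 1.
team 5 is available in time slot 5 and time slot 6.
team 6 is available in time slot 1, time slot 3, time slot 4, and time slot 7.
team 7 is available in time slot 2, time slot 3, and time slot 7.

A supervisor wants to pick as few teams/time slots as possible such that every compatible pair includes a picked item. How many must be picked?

{team 1, team 4, team 6, team 7, time slot 5, time slot 6} is a vertex cover of size 6: every edge has an endpoint in this set.
No smaller cover exists because team 1–time slot 4, team 2–time slot 5, team 3–time slot 6, team 4–time slot 1, team 6–time slot 7, team 7–time slot 2 is a matching of size 6, and a cover must include an endpoint of each of these disjoint edges (König's theorem).

6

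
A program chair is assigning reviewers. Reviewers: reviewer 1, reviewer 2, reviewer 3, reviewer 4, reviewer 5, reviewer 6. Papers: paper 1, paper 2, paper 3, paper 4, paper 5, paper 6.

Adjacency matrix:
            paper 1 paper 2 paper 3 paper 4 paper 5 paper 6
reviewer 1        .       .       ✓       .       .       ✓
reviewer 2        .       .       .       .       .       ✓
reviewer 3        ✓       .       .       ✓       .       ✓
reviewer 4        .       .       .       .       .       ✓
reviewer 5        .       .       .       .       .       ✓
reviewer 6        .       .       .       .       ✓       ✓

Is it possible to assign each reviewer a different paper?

The set {reviewer 2, reviewer 4, reviewer 5} has only 1 neighbour ({paper 6}), so by Hall's theorem at most 4 of the 6 reviewers can be matched.
Hence no matching covers every reviewer.

No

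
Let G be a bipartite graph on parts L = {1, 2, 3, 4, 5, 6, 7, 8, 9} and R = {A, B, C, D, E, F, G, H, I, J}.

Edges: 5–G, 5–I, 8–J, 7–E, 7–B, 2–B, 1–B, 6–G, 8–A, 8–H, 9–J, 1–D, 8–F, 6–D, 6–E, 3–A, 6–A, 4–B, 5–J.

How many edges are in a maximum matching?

A valid assignment of size 8: 1–D, 2–B, 3–A, 5–I, 6–G, 7–E, 8–H, 9–J.
The set {2, 4} has only 1 neighbour ({B}), so by Hall's theorem at most 8 of the 9 left vertices can be matched.

8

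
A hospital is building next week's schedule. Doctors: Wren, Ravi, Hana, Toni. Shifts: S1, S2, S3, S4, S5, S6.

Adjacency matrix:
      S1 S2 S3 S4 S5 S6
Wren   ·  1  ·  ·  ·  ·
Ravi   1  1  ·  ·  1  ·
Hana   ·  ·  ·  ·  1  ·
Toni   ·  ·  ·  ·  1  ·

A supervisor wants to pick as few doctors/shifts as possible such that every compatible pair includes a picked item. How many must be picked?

3

{Wren, Ravi, S5} is a vertex cover of size 3: every edge has an endpoint in this set.
No smaller cover exists because Wren–S2, Ravi–S1, Hana–S5 is a matching of size 3, and a cover must include an endpoint of each of these disjoint edges (König's theorem).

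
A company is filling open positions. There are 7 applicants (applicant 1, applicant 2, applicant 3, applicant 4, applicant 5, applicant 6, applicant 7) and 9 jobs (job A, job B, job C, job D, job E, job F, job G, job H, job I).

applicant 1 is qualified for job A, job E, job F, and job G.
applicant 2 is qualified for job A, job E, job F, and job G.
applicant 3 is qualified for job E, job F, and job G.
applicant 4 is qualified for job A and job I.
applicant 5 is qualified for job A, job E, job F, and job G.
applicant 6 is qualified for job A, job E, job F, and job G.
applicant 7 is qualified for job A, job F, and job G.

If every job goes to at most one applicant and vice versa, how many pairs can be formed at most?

5

For example, pair applicant 1-job G, applicant 2-job E, applicant 3-job F, applicant 4-job I, applicant 5-job A.
The set {applicant 1, applicant 2, applicant 3, applicant 5, applicant 6, applicant 7} has only 4 neighbours ({job A, job E, job F, job G}), so by Hall's theorem at most 5 of the 7 applicants can be matched.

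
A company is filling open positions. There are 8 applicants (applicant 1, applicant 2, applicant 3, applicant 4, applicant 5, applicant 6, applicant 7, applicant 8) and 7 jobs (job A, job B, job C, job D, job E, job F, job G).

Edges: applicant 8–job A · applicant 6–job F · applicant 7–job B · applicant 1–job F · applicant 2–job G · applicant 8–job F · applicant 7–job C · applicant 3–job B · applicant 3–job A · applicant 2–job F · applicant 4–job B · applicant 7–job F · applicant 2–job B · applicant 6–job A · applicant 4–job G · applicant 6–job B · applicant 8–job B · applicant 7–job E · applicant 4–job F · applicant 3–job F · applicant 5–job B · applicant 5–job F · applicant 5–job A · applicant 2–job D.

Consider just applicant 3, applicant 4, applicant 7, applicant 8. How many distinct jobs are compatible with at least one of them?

6

The union of neighbours of {applicant 3, applicant 4, applicant 7, applicant 8} is {job A, job B, job C, job E, job F, job G}, which has 6 elements.
Since |N(S)| = 6 ≥ |S| = 4, Hall's condition holds for this subset.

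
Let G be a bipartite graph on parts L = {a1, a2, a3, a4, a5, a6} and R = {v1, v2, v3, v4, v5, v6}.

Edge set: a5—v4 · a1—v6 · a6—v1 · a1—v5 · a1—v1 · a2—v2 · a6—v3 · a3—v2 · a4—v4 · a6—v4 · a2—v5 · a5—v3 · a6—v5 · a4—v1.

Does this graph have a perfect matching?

A valid assignment of size 6: a1→v6, a2→v5, a3→v2, a4→v4, a5→v3, a6→v1.
Every left vertex is matched, so this is a perfect matching.

Yes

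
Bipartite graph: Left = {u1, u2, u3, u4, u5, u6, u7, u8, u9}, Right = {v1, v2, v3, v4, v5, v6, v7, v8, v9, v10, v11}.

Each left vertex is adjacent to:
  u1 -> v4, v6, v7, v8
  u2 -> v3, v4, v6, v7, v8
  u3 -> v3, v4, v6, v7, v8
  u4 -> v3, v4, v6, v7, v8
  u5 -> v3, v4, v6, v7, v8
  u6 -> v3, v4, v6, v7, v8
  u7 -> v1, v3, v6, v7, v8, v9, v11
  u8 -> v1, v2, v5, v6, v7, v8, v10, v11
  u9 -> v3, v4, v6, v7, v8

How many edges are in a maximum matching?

A valid assignment of size 7: u1→v7, u2→v8, u3→v4, u4→v6, u5→v3, u7→v11, u8→v10.
The set {u1, u2, u3, u4, u5, u6, u9} has only 5 neighbours ({v3, v4, v6, v7, v8}), so by Hall's theorem at most 7 of the 9 left vertices can be matched.

7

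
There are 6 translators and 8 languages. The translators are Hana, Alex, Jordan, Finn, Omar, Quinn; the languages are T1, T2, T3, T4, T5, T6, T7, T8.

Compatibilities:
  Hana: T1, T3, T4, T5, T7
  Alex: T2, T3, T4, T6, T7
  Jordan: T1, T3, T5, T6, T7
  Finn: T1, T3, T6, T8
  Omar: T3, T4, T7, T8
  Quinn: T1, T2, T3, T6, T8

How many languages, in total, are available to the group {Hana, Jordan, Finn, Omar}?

The union of neighbours of {Hana, Jordan, Finn, Omar} is {T1, T3, T4, T5, T6, T7, T8}, which has 7 elements.
Since |N(S)| = 7 ≥ |S| = 4, Hall's condition holds for this subset.

7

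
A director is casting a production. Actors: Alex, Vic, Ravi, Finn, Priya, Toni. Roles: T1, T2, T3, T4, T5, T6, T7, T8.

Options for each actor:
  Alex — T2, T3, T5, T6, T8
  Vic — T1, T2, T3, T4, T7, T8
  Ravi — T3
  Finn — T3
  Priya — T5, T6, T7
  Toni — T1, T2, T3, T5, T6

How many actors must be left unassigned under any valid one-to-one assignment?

1

A valid assignment of size 5: Alex–T6, Vic–T4, Ravi–T3, Priya–T7, Toni–T5.
The set {Ravi, Finn} has only 1 neighbour ({T3}), so by Hall's theorem at most 5 of the 6 actors can be matched.
That matches 5 of the 6, leaving 1 unmatched; no matching can do better.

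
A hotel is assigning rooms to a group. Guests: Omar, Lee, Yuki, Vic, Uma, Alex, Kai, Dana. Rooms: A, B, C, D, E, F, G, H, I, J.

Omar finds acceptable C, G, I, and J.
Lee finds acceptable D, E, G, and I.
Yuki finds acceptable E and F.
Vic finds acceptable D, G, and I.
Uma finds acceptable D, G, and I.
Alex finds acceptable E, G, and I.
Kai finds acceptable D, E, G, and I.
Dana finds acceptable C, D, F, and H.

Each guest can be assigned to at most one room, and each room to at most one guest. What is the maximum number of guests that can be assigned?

One maximum matching: Omar→J, Lee→D, Yuki→F, Vic→G, Uma→I, Alex→E, Dana→C.
The set {Lee, Vic, Uma, Alex, Kai} has only 4 neighbours ({D, E, G, I}), so by Hall's theorem at most 7 of the 8 guests can be matched.

7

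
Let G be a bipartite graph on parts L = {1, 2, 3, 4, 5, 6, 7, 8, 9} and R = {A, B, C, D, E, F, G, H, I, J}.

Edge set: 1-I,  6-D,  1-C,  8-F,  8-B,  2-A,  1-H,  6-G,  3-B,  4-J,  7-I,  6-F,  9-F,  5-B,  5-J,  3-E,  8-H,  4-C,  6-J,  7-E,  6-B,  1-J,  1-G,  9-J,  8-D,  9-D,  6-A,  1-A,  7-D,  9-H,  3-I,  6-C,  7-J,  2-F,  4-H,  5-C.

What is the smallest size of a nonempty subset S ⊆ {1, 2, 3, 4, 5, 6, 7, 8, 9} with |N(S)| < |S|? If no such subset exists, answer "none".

none

A matching saturating every left vertex exists, for instance 1→G, 2→A, 3→B, 4→J, 5→C, 6→D, 7→E, 8→F, 9→H.
By Hall's marriage theorem, this means |N(S)| ≥ |S| for every subset S, so no violating subset exists.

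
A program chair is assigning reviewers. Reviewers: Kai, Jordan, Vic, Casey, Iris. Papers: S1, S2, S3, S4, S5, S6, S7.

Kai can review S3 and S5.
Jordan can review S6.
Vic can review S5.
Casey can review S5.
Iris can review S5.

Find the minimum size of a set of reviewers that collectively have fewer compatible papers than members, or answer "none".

Take S = {Vic, Casey}. Its neighbourhood is {S5}, so |N(S)| = 1 < |S| = 2.
No single vertex violates Hall's condition since each has at least one neighbour, so 2 is the minimum.

2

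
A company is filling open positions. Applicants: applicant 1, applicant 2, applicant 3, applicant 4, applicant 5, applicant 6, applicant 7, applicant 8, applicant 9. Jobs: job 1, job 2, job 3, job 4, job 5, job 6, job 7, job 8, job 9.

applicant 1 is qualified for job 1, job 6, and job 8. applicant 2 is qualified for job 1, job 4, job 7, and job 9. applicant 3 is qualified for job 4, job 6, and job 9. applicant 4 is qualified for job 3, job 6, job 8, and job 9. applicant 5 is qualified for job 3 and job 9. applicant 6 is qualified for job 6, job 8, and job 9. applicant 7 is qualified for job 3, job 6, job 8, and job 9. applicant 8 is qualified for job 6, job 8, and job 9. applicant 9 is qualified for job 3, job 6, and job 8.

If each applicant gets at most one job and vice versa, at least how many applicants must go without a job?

2

One maximum matching: applicant 1→job 1, applicant 2→job 7, applicant 3→job 4, applicant 4→job 8, applicant 5→job 3, applicant 6→job 6, applicant 7→job 9.
The set {applicant 4, applicant 5, applicant 6, applicant 7, applicant 8, applicant 9} has only 4 neighbours ({job 3, job 6, job 8, job 9}), so by Hall's theorem at most 7 of the 9 applicants can be matched.
That matches 7 of the 9, leaving 2 unmatched; no matching can do better.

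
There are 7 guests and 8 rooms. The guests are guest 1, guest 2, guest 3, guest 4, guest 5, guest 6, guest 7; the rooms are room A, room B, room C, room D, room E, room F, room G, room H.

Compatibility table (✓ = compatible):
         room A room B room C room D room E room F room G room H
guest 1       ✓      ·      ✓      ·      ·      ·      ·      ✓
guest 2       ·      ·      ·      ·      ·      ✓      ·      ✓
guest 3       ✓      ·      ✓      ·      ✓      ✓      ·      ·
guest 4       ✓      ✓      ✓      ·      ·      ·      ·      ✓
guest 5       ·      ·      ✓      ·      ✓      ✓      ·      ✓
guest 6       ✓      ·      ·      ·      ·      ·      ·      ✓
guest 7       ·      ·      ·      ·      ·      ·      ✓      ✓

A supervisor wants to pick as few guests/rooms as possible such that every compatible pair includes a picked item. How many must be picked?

7

A maximum matching has 7 edges (e.g. guest 1–room A, guest 2–room F, guest 3–room C, guest 4–room B, guest 5–room E, guest 6–room H, guest 7–room G).
By König's theorem the minimum vertex cover has the same size. One such cover is {guest 1, guest 2, guest 3, guest 4, guest 5, guest 6, guest 7}.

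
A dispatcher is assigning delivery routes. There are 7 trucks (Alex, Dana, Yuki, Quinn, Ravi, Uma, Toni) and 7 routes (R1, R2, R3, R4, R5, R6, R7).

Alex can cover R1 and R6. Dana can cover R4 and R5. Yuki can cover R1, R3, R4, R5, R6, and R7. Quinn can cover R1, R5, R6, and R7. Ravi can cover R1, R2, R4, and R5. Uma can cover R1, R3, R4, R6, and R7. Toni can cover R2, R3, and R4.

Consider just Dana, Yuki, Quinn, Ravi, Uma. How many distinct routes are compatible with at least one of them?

7

The union of neighbours of {Dana, Yuki, Quinn, Ravi, Uma} is {R1, R2, R3, R4, R5, R6, R7}, which has 7 elements.
Since |N(S)| = 7 ≥ |S| = 5, Hall's condition holds for this subset.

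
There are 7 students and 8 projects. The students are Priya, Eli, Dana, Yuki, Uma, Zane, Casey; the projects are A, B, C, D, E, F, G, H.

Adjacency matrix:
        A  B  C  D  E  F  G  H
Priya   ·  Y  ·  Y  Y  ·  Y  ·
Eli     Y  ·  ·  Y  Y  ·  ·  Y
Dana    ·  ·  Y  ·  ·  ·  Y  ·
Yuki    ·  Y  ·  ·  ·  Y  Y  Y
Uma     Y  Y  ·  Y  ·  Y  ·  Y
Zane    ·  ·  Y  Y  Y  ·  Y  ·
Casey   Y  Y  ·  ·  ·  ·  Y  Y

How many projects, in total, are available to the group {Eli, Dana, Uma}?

8

The union of neighbours of {Eli, Dana, Uma} is {A, B, C, D, E, F, G, H}, which has 8 elements.
Since |N(S)| = 8 ≥ |S| = 3, Hall's condition holds for this subset.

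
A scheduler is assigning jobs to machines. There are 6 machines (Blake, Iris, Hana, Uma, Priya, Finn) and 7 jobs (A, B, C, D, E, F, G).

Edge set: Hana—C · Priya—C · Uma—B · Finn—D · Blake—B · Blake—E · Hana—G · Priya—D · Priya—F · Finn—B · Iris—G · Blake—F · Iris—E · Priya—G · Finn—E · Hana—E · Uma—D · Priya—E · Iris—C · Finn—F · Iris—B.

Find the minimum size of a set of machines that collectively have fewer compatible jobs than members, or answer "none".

A matching saturating every machine exists, for instance Blake→F, Iris→E, Hana→C, Uma→D, Priya→G, Finn→B.
By Hall's marriage theorem, this means |N(S)| ≥ |S| for every subset S, so no violating subset exists.

none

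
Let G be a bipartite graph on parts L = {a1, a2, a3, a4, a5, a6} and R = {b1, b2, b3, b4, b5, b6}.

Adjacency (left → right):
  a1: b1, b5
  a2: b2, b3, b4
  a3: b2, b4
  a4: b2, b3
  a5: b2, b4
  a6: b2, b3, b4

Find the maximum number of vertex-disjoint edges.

A valid assignment of size 4: a1-b5, a2-b4, a3-b2, a4-b3.
The set {a2, a3, a4, a5, a6} has only 3 neighbours ({b2, b3, b4}), so by Hall's theorem at most 4 of the 6 left vertices can be matched.

4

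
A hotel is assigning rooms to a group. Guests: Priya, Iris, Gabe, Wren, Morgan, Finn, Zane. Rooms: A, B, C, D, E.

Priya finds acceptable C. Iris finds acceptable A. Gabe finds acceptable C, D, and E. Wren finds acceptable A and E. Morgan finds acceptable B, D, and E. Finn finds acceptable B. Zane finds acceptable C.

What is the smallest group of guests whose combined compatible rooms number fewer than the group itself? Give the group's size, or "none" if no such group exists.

Take S = {Priya, Zane}. Its neighbourhood is {C}, so |N(S)| = 1 < |S| = 2.
No single vertex violates Hall's condition since each has at least one neighbour, so 2 is the minimum.

2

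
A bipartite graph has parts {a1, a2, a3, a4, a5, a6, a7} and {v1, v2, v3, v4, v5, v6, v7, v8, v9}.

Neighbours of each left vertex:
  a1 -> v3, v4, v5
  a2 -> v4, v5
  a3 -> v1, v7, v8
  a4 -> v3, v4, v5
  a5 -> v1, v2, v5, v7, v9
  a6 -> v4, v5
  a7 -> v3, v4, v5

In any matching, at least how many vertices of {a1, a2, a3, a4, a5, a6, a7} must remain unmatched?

2

One maximum matching: a1→v3, a2→v5, a3→v7, a4→v4, a5→v2.
The set {a1, a2, a4, a6, a7} has only 3 neighbours ({v3, v4, v5}), so by Hall's theorem at most 5 of the 7 left vertices can be matched.
That matches 5 of the 7, leaving 2 unmatched; no matching can do better.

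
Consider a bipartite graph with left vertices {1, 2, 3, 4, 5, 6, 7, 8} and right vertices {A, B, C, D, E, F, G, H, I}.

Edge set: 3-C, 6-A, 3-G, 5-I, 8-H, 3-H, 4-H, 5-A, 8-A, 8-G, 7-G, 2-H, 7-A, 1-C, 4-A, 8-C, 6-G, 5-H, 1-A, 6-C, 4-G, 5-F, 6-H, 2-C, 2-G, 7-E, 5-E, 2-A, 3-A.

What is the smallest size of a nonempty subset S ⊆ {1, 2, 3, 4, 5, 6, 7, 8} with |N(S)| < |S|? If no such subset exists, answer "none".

5

Take S = {1, 2, 3, 4, 6}. Its neighbourhood is {A, C, G, H}, so |N(S)| = 4 < |S| = 5.
Every subset of size less than 5 has at least as many neighbours as members, so 5 is the minimum.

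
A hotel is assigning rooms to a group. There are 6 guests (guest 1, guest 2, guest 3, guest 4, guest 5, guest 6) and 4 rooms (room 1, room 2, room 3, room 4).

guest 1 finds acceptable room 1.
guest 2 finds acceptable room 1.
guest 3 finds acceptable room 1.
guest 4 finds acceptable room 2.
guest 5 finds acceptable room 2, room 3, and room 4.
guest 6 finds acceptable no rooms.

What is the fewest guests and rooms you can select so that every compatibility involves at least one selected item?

3

The 3 edges guest 1–room 1, guest 4–room 2, guest 5–room 3 form a matching, so any vertex cover needs at least 3 vertices (one per matched edge).
Conversely {guest 4, guest 5, room 1} meets every edge and has exactly 3 vertices, so 3 is optimal.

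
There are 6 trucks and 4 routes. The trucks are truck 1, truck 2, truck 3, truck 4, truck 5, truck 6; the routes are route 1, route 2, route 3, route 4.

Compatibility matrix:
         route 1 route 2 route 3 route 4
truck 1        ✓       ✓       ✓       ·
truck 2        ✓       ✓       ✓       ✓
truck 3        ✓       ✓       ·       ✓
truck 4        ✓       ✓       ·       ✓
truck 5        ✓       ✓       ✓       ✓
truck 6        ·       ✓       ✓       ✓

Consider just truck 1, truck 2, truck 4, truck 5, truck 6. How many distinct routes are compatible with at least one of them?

The union of neighbours of {truck 1, truck 2, truck 4, truck 5, truck 6} is {route 1, route 2, route 3, route 4}, which has 4 elements.
Since |N(S)| = 4 < |S| = 5, Hall's condition fails for this subset.

4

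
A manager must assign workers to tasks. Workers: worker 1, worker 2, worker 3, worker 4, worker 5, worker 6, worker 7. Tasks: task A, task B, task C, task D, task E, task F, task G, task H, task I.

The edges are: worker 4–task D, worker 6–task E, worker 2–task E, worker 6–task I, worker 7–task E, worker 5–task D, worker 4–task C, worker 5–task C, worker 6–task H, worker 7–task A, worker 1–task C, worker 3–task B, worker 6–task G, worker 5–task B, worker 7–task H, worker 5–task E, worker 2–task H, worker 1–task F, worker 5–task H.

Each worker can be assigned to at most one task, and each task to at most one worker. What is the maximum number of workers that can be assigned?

7

One maximum matching: worker 1-task F, worker 2-task H, worker 3-task B, worker 4-task C, worker 5-task D, worker 6-task G, worker 7-task E.
This saturates every worker, so 7 is the maximum.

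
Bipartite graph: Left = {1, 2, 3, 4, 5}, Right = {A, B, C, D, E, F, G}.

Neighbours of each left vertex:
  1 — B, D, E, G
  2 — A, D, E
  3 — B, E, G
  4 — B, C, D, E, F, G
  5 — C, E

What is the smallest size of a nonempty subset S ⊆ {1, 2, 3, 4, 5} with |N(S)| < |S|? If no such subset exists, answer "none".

A matching saturating every left vertex exists, for instance 1→B, 2→D, 3→G, 4→F, 5→E.
By Hall's marriage theorem, this means |N(S)| ≥ |S| for every subset S, so no violating subset exists.

none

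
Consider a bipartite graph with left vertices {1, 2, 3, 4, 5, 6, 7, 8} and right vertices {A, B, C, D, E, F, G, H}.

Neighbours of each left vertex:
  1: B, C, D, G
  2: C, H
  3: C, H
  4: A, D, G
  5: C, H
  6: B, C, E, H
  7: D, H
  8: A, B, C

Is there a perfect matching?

The set {2, 3, 5} has only 2 neighbours ({C, H}), so by Hall's theorem at most 7 of the 8 left vertices can be matched.
Hence no matching covers every left vertex.

No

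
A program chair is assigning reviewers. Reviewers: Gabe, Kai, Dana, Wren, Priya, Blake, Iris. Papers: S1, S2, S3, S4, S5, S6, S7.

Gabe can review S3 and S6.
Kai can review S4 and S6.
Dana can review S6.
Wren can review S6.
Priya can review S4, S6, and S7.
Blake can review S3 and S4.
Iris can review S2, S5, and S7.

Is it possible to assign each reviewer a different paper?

The set {Gabe, Kai, Dana, Wren, Blake} has only 3 neighbours ({S3, S4, S6}), so by Hall's theorem at most 5 of the 7 reviewers can be matched.
Hence no matching covers every reviewer.

No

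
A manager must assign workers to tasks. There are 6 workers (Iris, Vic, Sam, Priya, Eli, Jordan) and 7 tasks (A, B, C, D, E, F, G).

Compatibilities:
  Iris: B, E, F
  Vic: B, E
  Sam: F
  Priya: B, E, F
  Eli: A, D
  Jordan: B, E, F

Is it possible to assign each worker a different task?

The set {Iris, Vic, Sam, Priya, Jordan} has only 3 neighbours ({B, E, F}), so by Hall's theorem at most 4 of the 6 workers can be matched.
Hence no matching covers every worker.

No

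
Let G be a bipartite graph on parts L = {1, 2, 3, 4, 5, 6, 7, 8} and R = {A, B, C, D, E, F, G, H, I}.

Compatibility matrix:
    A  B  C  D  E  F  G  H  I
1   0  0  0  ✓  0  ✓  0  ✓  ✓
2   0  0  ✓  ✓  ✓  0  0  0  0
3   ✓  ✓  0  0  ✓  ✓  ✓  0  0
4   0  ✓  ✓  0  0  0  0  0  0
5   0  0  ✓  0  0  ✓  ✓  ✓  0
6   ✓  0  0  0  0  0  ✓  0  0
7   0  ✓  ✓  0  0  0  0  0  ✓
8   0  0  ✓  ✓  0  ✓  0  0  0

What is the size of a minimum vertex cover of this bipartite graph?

8

{1, 2, 3, 4, 5, 6, 7, 8} is a vertex cover of size 8: every edge has an endpoint in this set.
No smaller cover exists because 1–D, 2–E, 3–A, 4–B, 5–C, 6–G, 7–I, 8–F is a matching of size 8, and a cover must include an endpoint of each of these disjoint edges (König's theorem).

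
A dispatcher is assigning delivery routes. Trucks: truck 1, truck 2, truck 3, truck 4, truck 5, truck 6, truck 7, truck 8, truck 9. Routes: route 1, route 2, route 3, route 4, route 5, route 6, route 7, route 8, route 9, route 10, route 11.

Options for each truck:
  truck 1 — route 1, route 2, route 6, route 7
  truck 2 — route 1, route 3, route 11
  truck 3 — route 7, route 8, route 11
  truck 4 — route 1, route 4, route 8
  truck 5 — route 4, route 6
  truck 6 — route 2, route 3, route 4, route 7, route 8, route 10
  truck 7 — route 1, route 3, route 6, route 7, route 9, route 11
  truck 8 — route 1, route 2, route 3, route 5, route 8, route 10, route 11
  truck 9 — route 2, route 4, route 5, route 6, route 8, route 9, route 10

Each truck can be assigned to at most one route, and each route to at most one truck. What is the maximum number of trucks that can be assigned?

A valid assignment of size 9: truck 1→route 7, truck 2→route 1, truck 3→route 11, truck 4→route 8, truck 5→route 6, truck 6→route 3, truck 7→route 9, truck 8→route 2, truck 9→route 4.
This saturates every truck, so 9 is the maximum.

9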